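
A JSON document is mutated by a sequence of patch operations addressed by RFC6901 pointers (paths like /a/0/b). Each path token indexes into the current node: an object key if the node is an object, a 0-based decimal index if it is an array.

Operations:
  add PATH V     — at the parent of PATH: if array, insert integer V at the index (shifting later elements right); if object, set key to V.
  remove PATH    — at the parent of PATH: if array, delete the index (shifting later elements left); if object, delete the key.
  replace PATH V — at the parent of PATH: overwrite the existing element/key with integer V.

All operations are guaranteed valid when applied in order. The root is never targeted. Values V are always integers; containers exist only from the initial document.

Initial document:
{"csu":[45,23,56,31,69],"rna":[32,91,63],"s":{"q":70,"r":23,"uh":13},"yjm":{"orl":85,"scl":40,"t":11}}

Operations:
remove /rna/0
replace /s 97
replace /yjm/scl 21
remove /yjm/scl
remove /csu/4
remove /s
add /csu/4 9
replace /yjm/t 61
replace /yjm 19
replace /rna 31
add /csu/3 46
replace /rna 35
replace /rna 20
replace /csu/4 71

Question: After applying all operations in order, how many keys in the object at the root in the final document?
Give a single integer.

Answer: 3

Derivation:
After op 1 (remove /rna/0): {"csu":[45,23,56,31,69],"rna":[91,63],"s":{"q":70,"r":23,"uh":13},"yjm":{"orl":85,"scl":40,"t":11}}
After op 2 (replace /s 97): {"csu":[45,23,56,31,69],"rna":[91,63],"s":97,"yjm":{"orl":85,"scl":40,"t":11}}
After op 3 (replace /yjm/scl 21): {"csu":[45,23,56,31,69],"rna":[91,63],"s":97,"yjm":{"orl":85,"scl":21,"t":11}}
After op 4 (remove /yjm/scl): {"csu":[45,23,56,31,69],"rna":[91,63],"s":97,"yjm":{"orl":85,"t":11}}
After op 5 (remove /csu/4): {"csu":[45,23,56,31],"rna":[91,63],"s":97,"yjm":{"orl":85,"t":11}}
After op 6 (remove /s): {"csu":[45,23,56,31],"rna":[91,63],"yjm":{"orl":85,"t":11}}
After op 7 (add /csu/4 9): {"csu":[45,23,56,31,9],"rna":[91,63],"yjm":{"orl":85,"t":11}}
After op 8 (replace /yjm/t 61): {"csu":[45,23,56,31,9],"rna":[91,63],"yjm":{"orl":85,"t":61}}
After op 9 (replace /yjm 19): {"csu":[45,23,56,31,9],"rna":[91,63],"yjm":19}
After op 10 (replace /rna 31): {"csu":[45,23,56,31,9],"rna":31,"yjm":19}
After op 11 (add /csu/3 46): {"csu":[45,23,56,46,31,9],"rna":31,"yjm":19}
After op 12 (replace /rna 35): {"csu":[45,23,56,46,31,9],"rna":35,"yjm":19}
After op 13 (replace /rna 20): {"csu":[45,23,56,46,31,9],"rna":20,"yjm":19}
After op 14 (replace /csu/4 71): {"csu":[45,23,56,46,71,9],"rna":20,"yjm":19}
Size at the root: 3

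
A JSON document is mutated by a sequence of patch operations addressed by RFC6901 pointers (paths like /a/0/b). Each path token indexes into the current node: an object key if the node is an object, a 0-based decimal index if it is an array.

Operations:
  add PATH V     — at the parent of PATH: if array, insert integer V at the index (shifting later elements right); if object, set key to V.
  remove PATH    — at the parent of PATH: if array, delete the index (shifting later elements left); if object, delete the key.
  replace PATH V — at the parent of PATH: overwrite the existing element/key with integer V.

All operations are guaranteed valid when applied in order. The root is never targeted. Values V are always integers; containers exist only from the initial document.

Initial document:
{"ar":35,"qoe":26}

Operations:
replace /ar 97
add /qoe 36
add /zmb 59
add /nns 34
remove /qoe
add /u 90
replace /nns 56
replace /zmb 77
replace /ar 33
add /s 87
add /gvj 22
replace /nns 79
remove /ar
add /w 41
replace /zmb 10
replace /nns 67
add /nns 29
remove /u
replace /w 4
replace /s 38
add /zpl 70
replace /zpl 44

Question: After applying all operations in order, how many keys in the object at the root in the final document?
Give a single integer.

Answer: 6

Derivation:
After op 1 (replace /ar 97): {"ar":97,"qoe":26}
After op 2 (add /qoe 36): {"ar":97,"qoe":36}
After op 3 (add /zmb 59): {"ar":97,"qoe":36,"zmb":59}
After op 4 (add /nns 34): {"ar":97,"nns":34,"qoe":36,"zmb":59}
After op 5 (remove /qoe): {"ar":97,"nns":34,"zmb":59}
After op 6 (add /u 90): {"ar":97,"nns":34,"u":90,"zmb":59}
After op 7 (replace /nns 56): {"ar":97,"nns":56,"u":90,"zmb":59}
After op 8 (replace /zmb 77): {"ar":97,"nns":56,"u":90,"zmb":77}
After op 9 (replace /ar 33): {"ar":33,"nns":56,"u":90,"zmb":77}
After op 10 (add /s 87): {"ar":33,"nns":56,"s":87,"u":90,"zmb":77}
After op 11 (add /gvj 22): {"ar":33,"gvj":22,"nns":56,"s":87,"u":90,"zmb":77}
After op 12 (replace /nns 79): {"ar":33,"gvj":22,"nns":79,"s":87,"u":90,"zmb":77}
After op 13 (remove /ar): {"gvj":22,"nns":79,"s":87,"u":90,"zmb":77}
After op 14 (add /w 41): {"gvj":22,"nns":79,"s":87,"u":90,"w":41,"zmb":77}
After op 15 (replace /zmb 10): {"gvj":22,"nns":79,"s":87,"u":90,"w":41,"zmb":10}
After op 16 (replace /nns 67): {"gvj":22,"nns":67,"s":87,"u":90,"w":41,"zmb":10}
After op 17 (add /nns 29): {"gvj":22,"nns":29,"s":87,"u":90,"w":41,"zmb":10}
After op 18 (remove /u): {"gvj":22,"nns":29,"s":87,"w":41,"zmb":10}
After op 19 (replace /w 4): {"gvj":22,"nns":29,"s":87,"w":4,"zmb":10}
After op 20 (replace /s 38): {"gvj":22,"nns":29,"s":38,"w":4,"zmb":10}
After op 21 (add /zpl 70): {"gvj":22,"nns":29,"s":38,"w":4,"zmb":10,"zpl":70}
After op 22 (replace /zpl 44): {"gvj":22,"nns":29,"s":38,"w":4,"zmb":10,"zpl":44}
Size at the root: 6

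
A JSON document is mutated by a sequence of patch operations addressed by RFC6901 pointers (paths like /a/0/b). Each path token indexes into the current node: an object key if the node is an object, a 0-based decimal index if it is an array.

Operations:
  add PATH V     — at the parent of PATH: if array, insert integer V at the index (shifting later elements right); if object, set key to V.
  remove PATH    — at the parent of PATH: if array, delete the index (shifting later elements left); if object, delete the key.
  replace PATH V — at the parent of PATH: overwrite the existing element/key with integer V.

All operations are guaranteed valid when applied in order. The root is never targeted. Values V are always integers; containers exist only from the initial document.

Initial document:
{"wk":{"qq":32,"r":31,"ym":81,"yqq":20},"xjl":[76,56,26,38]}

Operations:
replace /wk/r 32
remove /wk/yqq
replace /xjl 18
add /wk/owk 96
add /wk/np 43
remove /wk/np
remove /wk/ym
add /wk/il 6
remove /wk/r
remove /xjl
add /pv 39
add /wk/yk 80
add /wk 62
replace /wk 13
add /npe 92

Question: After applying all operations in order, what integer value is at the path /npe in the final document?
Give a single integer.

After op 1 (replace /wk/r 32): {"wk":{"qq":32,"r":32,"ym":81,"yqq":20},"xjl":[76,56,26,38]}
After op 2 (remove /wk/yqq): {"wk":{"qq":32,"r":32,"ym":81},"xjl":[76,56,26,38]}
After op 3 (replace /xjl 18): {"wk":{"qq":32,"r":32,"ym":81},"xjl":18}
After op 4 (add /wk/owk 96): {"wk":{"owk":96,"qq":32,"r":32,"ym":81},"xjl":18}
After op 5 (add /wk/np 43): {"wk":{"np":43,"owk":96,"qq":32,"r":32,"ym":81},"xjl":18}
After op 6 (remove /wk/np): {"wk":{"owk":96,"qq":32,"r":32,"ym":81},"xjl":18}
After op 7 (remove /wk/ym): {"wk":{"owk":96,"qq":32,"r":32},"xjl":18}
After op 8 (add /wk/il 6): {"wk":{"il":6,"owk":96,"qq":32,"r":32},"xjl":18}
After op 9 (remove /wk/r): {"wk":{"il":6,"owk":96,"qq":32},"xjl":18}
After op 10 (remove /xjl): {"wk":{"il":6,"owk":96,"qq":32}}
After op 11 (add /pv 39): {"pv":39,"wk":{"il":6,"owk":96,"qq":32}}
After op 12 (add /wk/yk 80): {"pv":39,"wk":{"il":6,"owk":96,"qq":32,"yk":80}}
After op 13 (add /wk 62): {"pv":39,"wk":62}
After op 14 (replace /wk 13): {"pv":39,"wk":13}
After op 15 (add /npe 92): {"npe":92,"pv":39,"wk":13}
Value at /npe: 92

Answer: 92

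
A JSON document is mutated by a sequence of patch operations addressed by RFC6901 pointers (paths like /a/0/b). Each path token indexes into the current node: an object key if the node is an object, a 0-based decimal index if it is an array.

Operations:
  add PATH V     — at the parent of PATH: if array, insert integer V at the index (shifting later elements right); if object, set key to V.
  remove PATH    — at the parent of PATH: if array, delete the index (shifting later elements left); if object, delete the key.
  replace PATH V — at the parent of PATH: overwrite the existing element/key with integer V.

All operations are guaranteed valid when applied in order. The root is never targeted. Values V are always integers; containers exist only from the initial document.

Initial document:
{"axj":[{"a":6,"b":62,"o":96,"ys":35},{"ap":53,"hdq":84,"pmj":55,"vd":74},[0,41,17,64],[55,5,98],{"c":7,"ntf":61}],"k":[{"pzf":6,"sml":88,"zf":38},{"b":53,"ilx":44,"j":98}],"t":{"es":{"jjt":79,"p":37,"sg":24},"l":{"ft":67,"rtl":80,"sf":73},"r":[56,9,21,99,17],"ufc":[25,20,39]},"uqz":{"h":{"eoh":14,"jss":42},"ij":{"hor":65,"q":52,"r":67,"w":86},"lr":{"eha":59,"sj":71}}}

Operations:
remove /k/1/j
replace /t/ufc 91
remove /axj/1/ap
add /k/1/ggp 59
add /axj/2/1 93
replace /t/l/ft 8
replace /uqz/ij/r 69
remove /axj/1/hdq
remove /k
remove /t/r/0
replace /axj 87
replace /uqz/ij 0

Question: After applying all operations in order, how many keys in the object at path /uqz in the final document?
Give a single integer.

After op 1 (remove /k/1/j): {"axj":[{"a":6,"b":62,"o":96,"ys":35},{"ap":53,"hdq":84,"pmj":55,"vd":74},[0,41,17,64],[55,5,98],{"c":7,"ntf":61}],"k":[{"pzf":6,"sml":88,"zf":38},{"b":53,"ilx":44}],"t":{"es":{"jjt":79,"p":37,"sg":24},"l":{"ft":67,"rtl":80,"sf":73},"r":[56,9,21,99,17],"ufc":[25,20,39]},"uqz":{"h":{"eoh":14,"jss":42},"ij":{"hor":65,"q":52,"r":67,"w":86},"lr":{"eha":59,"sj":71}}}
After op 2 (replace /t/ufc 91): {"axj":[{"a":6,"b":62,"o":96,"ys":35},{"ap":53,"hdq":84,"pmj":55,"vd":74},[0,41,17,64],[55,5,98],{"c":7,"ntf":61}],"k":[{"pzf":6,"sml":88,"zf":38},{"b":53,"ilx":44}],"t":{"es":{"jjt":79,"p":37,"sg":24},"l":{"ft":67,"rtl":80,"sf":73},"r":[56,9,21,99,17],"ufc":91},"uqz":{"h":{"eoh":14,"jss":42},"ij":{"hor":65,"q":52,"r":67,"w":86},"lr":{"eha":59,"sj":71}}}
After op 3 (remove /axj/1/ap): {"axj":[{"a":6,"b":62,"o":96,"ys":35},{"hdq":84,"pmj":55,"vd":74},[0,41,17,64],[55,5,98],{"c":7,"ntf":61}],"k":[{"pzf":6,"sml":88,"zf":38},{"b":53,"ilx":44}],"t":{"es":{"jjt":79,"p":37,"sg":24},"l":{"ft":67,"rtl":80,"sf":73},"r":[56,9,21,99,17],"ufc":91},"uqz":{"h":{"eoh":14,"jss":42},"ij":{"hor":65,"q":52,"r":67,"w":86},"lr":{"eha":59,"sj":71}}}
After op 4 (add /k/1/ggp 59): {"axj":[{"a":6,"b":62,"o":96,"ys":35},{"hdq":84,"pmj":55,"vd":74},[0,41,17,64],[55,5,98],{"c":7,"ntf":61}],"k":[{"pzf":6,"sml":88,"zf":38},{"b":53,"ggp":59,"ilx":44}],"t":{"es":{"jjt":79,"p":37,"sg":24},"l":{"ft":67,"rtl":80,"sf":73},"r":[56,9,21,99,17],"ufc":91},"uqz":{"h":{"eoh":14,"jss":42},"ij":{"hor":65,"q":52,"r":67,"w":86},"lr":{"eha":59,"sj":71}}}
After op 5 (add /axj/2/1 93): {"axj":[{"a":6,"b":62,"o":96,"ys":35},{"hdq":84,"pmj":55,"vd":74},[0,93,41,17,64],[55,5,98],{"c":7,"ntf":61}],"k":[{"pzf":6,"sml":88,"zf":38},{"b":53,"ggp":59,"ilx":44}],"t":{"es":{"jjt":79,"p":37,"sg":24},"l":{"ft":67,"rtl":80,"sf":73},"r":[56,9,21,99,17],"ufc":91},"uqz":{"h":{"eoh":14,"jss":42},"ij":{"hor":65,"q":52,"r":67,"w":86},"lr":{"eha":59,"sj":71}}}
After op 6 (replace /t/l/ft 8): {"axj":[{"a":6,"b":62,"o":96,"ys":35},{"hdq":84,"pmj":55,"vd":74},[0,93,41,17,64],[55,5,98],{"c":7,"ntf":61}],"k":[{"pzf":6,"sml":88,"zf":38},{"b":53,"ggp":59,"ilx":44}],"t":{"es":{"jjt":79,"p":37,"sg":24},"l":{"ft":8,"rtl":80,"sf":73},"r":[56,9,21,99,17],"ufc":91},"uqz":{"h":{"eoh":14,"jss":42},"ij":{"hor":65,"q":52,"r":67,"w":86},"lr":{"eha":59,"sj":71}}}
After op 7 (replace /uqz/ij/r 69): {"axj":[{"a":6,"b":62,"o":96,"ys":35},{"hdq":84,"pmj":55,"vd":74},[0,93,41,17,64],[55,5,98],{"c":7,"ntf":61}],"k":[{"pzf":6,"sml":88,"zf":38},{"b":53,"ggp":59,"ilx":44}],"t":{"es":{"jjt":79,"p":37,"sg":24},"l":{"ft":8,"rtl":80,"sf":73},"r":[56,9,21,99,17],"ufc":91},"uqz":{"h":{"eoh":14,"jss":42},"ij":{"hor":65,"q":52,"r":69,"w":86},"lr":{"eha":59,"sj":71}}}
After op 8 (remove /axj/1/hdq): {"axj":[{"a":6,"b":62,"o":96,"ys":35},{"pmj":55,"vd":74},[0,93,41,17,64],[55,5,98],{"c":7,"ntf":61}],"k":[{"pzf":6,"sml":88,"zf":38},{"b":53,"ggp":59,"ilx":44}],"t":{"es":{"jjt":79,"p":37,"sg":24},"l":{"ft":8,"rtl":80,"sf":73},"r":[56,9,21,99,17],"ufc":91},"uqz":{"h":{"eoh":14,"jss":42},"ij":{"hor":65,"q":52,"r":69,"w":86},"lr":{"eha":59,"sj":71}}}
After op 9 (remove /k): {"axj":[{"a":6,"b":62,"o":96,"ys":35},{"pmj":55,"vd":74},[0,93,41,17,64],[55,5,98],{"c":7,"ntf":61}],"t":{"es":{"jjt":79,"p":37,"sg":24},"l":{"ft":8,"rtl":80,"sf":73},"r":[56,9,21,99,17],"ufc":91},"uqz":{"h":{"eoh":14,"jss":42},"ij":{"hor":65,"q":52,"r":69,"w":86},"lr":{"eha":59,"sj":71}}}
After op 10 (remove /t/r/0): {"axj":[{"a":6,"b":62,"o":96,"ys":35},{"pmj":55,"vd":74},[0,93,41,17,64],[55,5,98],{"c":7,"ntf":61}],"t":{"es":{"jjt":79,"p":37,"sg":24},"l":{"ft":8,"rtl":80,"sf":73},"r":[9,21,99,17],"ufc":91},"uqz":{"h":{"eoh":14,"jss":42},"ij":{"hor":65,"q":52,"r":69,"w":86},"lr":{"eha":59,"sj":71}}}
After op 11 (replace /axj 87): {"axj":87,"t":{"es":{"jjt":79,"p":37,"sg":24},"l":{"ft":8,"rtl":80,"sf":73},"r":[9,21,99,17],"ufc":91},"uqz":{"h":{"eoh":14,"jss":42},"ij":{"hor":65,"q":52,"r":69,"w":86},"lr":{"eha":59,"sj":71}}}
After op 12 (replace /uqz/ij 0): {"axj":87,"t":{"es":{"jjt":79,"p":37,"sg":24},"l":{"ft":8,"rtl":80,"sf":73},"r":[9,21,99,17],"ufc":91},"uqz":{"h":{"eoh":14,"jss":42},"ij":0,"lr":{"eha":59,"sj":71}}}
Size at path /uqz: 3

Answer: 3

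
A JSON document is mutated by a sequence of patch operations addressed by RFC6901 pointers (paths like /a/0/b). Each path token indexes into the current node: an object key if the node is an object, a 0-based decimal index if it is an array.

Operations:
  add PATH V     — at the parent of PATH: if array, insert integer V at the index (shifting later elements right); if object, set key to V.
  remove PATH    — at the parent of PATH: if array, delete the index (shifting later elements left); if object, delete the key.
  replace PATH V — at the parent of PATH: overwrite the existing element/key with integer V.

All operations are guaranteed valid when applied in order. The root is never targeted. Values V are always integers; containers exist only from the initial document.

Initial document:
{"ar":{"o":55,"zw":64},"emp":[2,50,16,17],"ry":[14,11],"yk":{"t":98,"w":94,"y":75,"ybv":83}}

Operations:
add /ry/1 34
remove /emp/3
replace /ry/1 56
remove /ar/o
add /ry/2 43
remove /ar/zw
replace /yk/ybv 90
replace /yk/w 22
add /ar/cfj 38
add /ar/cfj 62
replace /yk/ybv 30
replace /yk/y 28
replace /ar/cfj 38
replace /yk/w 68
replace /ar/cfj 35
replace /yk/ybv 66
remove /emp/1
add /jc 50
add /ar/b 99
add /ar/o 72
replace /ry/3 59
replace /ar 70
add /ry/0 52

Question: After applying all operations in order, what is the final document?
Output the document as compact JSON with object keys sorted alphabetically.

After op 1 (add /ry/1 34): {"ar":{"o":55,"zw":64},"emp":[2,50,16,17],"ry":[14,34,11],"yk":{"t":98,"w":94,"y":75,"ybv":83}}
After op 2 (remove /emp/3): {"ar":{"o":55,"zw":64},"emp":[2,50,16],"ry":[14,34,11],"yk":{"t":98,"w":94,"y":75,"ybv":83}}
After op 3 (replace /ry/1 56): {"ar":{"o":55,"zw":64},"emp":[2,50,16],"ry":[14,56,11],"yk":{"t":98,"w":94,"y":75,"ybv":83}}
After op 4 (remove /ar/o): {"ar":{"zw":64},"emp":[2,50,16],"ry":[14,56,11],"yk":{"t":98,"w":94,"y":75,"ybv":83}}
After op 5 (add /ry/2 43): {"ar":{"zw":64},"emp":[2,50,16],"ry":[14,56,43,11],"yk":{"t":98,"w":94,"y":75,"ybv":83}}
After op 6 (remove /ar/zw): {"ar":{},"emp":[2,50,16],"ry":[14,56,43,11],"yk":{"t":98,"w":94,"y":75,"ybv":83}}
After op 7 (replace /yk/ybv 90): {"ar":{},"emp":[2,50,16],"ry":[14,56,43,11],"yk":{"t":98,"w":94,"y":75,"ybv":90}}
After op 8 (replace /yk/w 22): {"ar":{},"emp":[2,50,16],"ry":[14,56,43,11],"yk":{"t":98,"w":22,"y":75,"ybv":90}}
After op 9 (add /ar/cfj 38): {"ar":{"cfj":38},"emp":[2,50,16],"ry":[14,56,43,11],"yk":{"t":98,"w":22,"y":75,"ybv":90}}
After op 10 (add /ar/cfj 62): {"ar":{"cfj":62},"emp":[2,50,16],"ry":[14,56,43,11],"yk":{"t":98,"w":22,"y":75,"ybv":90}}
After op 11 (replace /yk/ybv 30): {"ar":{"cfj":62},"emp":[2,50,16],"ry":[14,56,43,11],"yk":{"t":98,"w":22,"y":75,"ybv":30}}
After op 12 (replace /yk/y 28): {"ar":{"cfj":62},"emp":[2,50,16],"ry":[14,56,43,11],"yk":{"t":98,"w":22,"y":28,"ybv":30}}
After op 13 (replace /ar/cfj 38): {"ar":{"cfj":38},"emp":[2,50,16],"ry":[14,56,43,11],"yk":{"t":98,"w":22,"y":28,"ybv":30}}
After op 14 (replace /yk/w 68): {"ar":{"cfj":38},"emp":[2,50,16],"ry":[14,56,43,11],"yk":{"t":98,"w":68,"y":28,"ybv":30}}
After op 15 (replace /ar/cfj 35): {"ar":{"cfj":35},"emp":[2,50,16],"ry":[14,56,43,11],"yk":{"t":98,"w":68,"y":28,"ybv":30}}
After op 16 (replace /yk/ybv 66): {"ar":{"cfj":35},"emp":[2,50,16],"ry":[14,56,43,11],"yk":{"t":98,"w":68,"y":28,"ybv":66}}
After op 17 (remove /emp/1): {"ar":{"cfj":35},"emp":[2,16],"ry":[14,56,43,11],"yk":{"t":98,"w":68,"y":28,"ybv":66}}
After op 18 (add /jc 50): {"ar":{"cfj":35},"emp":[2,16],"jc":50,"ry":[14,56,43,11],"yk":{"t":98,"w":68,"y":28,"ybv":66}}
After op 19 (add /ar/b 99): {"ar":{"b":99,"cfj":35},"emp":[2,16],"jc":50,"ry":[14,56,43,11],"yk":{"t":98,"w":68,"y":28,"ybv":66}}
After op 20 (add /ar/o 72): {"ar":{"b":99,"cfj":35,"o":72},"emp":[2,16],"jc":50,"ry":[14,56,43,11],"yk":{"t":98,"w":68,"y":28,"ybv":66}}
After op 21 (replace /ry/3 59): {"ar":{"b":99,"cfj":35,"o":72},"emp":[2,16],"jc":50,"ry":[14,56,43,59],"yk":{"t":98,"w":68,"y":28,"ybv":66}}
After op 22 (replace /ar 70): {"ar":70,"emp":[2,16],"jc":50,"ry":[14,56,43,59],"yk":{"t":98,"w":68,"y":28,"ybv":66}}
After op 23 (add /ry/0 52): {"ar":70,"emp":[2,16],"jc":50,"ry":[52,14,56,43,59],"yk":{"t":98,"w":68,"y":28,"ybv":66}}

Answer: {"ar":70,"emp":[2,16],"jc":50,"ry":[52,14,56,43,59],"yk":{"t":98,"w":68,"y":28,"ybv":66}}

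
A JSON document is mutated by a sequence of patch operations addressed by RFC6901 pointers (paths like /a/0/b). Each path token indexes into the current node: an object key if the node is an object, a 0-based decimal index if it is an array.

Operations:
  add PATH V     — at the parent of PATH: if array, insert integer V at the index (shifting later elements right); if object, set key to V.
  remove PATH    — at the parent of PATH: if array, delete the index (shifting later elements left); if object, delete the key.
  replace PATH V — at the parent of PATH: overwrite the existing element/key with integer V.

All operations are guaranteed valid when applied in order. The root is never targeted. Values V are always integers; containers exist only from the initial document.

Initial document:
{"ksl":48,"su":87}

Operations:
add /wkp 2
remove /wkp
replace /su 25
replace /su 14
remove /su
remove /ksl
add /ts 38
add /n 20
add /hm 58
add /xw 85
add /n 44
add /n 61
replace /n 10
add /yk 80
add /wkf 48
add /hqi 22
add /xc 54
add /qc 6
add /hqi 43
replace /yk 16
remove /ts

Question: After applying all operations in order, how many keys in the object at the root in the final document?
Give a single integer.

Answer: 8

Derivation:
After op 1 (add /wkp 2): {"ksl":48,"su":87,"wkp":2}
After op 2 (remove /wkp): {"ksl":48,"su":87}
After op 3 (replace /su 25): {"ksl":48,"su":25}
After op 4 (replace /su 14): {"ksl":48,"su":14}
After op 5 (remove /su): {"ksl":48}
After op 6 (remove /ksl): {}
After op 7 (add /ts 38): {"ts":38}
After op 8 (add /n 20): {"n":20,"ts":38}
After op 9 (add /hm 58): {"hm":58,"n":20,"ts":38}
After op 10 (add /xw 85): {"hm":58,"n":20,"ts":38,"xw":85}
After op 11 (add /n 44): {"hm":58,"n":44,"ts":38,"xw":85}
After op 12 (add /n 61): {"hm":58,"n":61,"ts":38,"xw":85}
After op 13 (replace /n 10): {"hm":58,"n":10,"ts":38,"xw":85}
After op 14 (add /yk 80): {"hm":58,"n":10,"ts":38,"xw":85,"yk":80}
After op 15 (add /wkf 48): {"hm":58,"n":10,"ts":38,"wkf":48,"xw":85,"yk":80}
After op 16 (add /hqi 22): {"hm":58,"hqi":22,"n":10,"ts":38,"wkf":48,"xw":85,"yk":80}
After op 17 (add /xc 54): {"hm":58,"hqi":22,"n":10,"ts":38,"wkf":48,"xc":54,"xw":85,"yk":80}
After op 18 (add /qc 6): {"hm":58,"hqi":22,"n":10,"qc":6,"ts":38,"wkf":48,"xc":54,"xw":85,"yk":80}
After op 19 (add /hqi 43): {"hm":58,"hqi":43,"n":10,"qc":6,"ts":38,"wkf":48,"xc":54,"xw":85,"yk":80}
After op 20 (replace /yk 16): {"hm":58,"hqi":43,"n":10,"qc":6,"ts":38,"wkf":48,"xc":54,"xw":85,"yk":16}
After op 21 (remove /ts): {"hm":58,"hqi":43,"n":10,"qc":6,"wkf":48,"xc":54,"xw":85,"yk":16}
Size at the root: 8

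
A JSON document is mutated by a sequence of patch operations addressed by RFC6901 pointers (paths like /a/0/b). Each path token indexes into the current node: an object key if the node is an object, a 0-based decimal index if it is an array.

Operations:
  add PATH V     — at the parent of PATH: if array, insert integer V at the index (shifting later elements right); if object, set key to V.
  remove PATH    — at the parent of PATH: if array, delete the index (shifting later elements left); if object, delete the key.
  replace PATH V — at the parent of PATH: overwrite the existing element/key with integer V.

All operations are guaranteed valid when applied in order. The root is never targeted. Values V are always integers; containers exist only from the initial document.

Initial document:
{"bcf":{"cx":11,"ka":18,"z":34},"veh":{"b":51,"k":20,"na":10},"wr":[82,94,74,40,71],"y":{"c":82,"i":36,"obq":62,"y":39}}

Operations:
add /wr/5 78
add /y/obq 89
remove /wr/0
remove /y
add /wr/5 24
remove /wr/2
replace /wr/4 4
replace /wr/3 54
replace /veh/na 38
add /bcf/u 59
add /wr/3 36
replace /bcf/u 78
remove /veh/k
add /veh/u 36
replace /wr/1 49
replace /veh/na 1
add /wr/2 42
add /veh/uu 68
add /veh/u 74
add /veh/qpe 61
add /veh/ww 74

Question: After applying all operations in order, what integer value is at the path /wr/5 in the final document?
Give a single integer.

Answer: 54

Derivation:
After op 1 (add /wr/5 78): {"bcf":{"cx":11,"ka":18,"z":34},"veh":{"b":51,"k":20,"na":10},"wr":[82,94,74,40,71,78],"y":{"c":82,"i":36,"obq":62,"y":39}}
After op 2 (add /y/obq 89): {"bcf":{"cx":11,"ka":18,"z":34},"veh":{"b":51,"k":20,"na":10},"wr":[82,94,74,40,71,78],"y":{"c":82,"i":36,"obq":89,"y":39}}
After op 3 (remove /wr/0): {"bcf":{"cx":11,"ka":18,"z":34},"veh":{"b":51,"k":20,"na":10},"wr":[94,74,40,71,78],"y":{"c":82,"i":36,"obq":89,"y":39}}
After op 4 (remove /y): {"bcf":{"cx":11,"ka":18,"z":34},"veh":{"b":51,"k":20,"na":10},"wr":[94,74,40,71,78]}
After op 5 (add /wr/5 24): {"bcf":{"cx":11,"ka":18,"z":34},"veh":{"b":51,"k":20,"na":10},"wr":[94,74,40,71,78,24]}
After op 6 (remove /wr/2): {"bcf":{"cx":11,"ka":18,"z":34},"veh":{"b":51,"k":20,"na":10},"wr":[94,74,71,78,24]}
After op 7 (replace /wr/4 4): {"bcf":{"cx":11,"ka":18,"z":34},"veh":{"b":51,"k":20,"na":10},"wr":[94,74,71,78,4]}
After op 8 (replace /wr/3 54): {"bcf":{"cx":11,"ka":18,"z":34},"veh":{"b":51,"k":20,"na":10},"wr":[94,74,71,54,4]}
After op 9 (replace /veh/na 38): {"bcf":{"cx":11,"ka":18,"z":34},"veh":{"b":51,"k":20,"na":38},"wr":[94,74,71,54,4]}
After op 10 (add /bcf/u 59): {"bcf":{"cx":11,"ka":18,"u":59,"z":34},"veh":{"b":51,"k":20,"na":38},"wr":[94,74,71,54,4]}
After op 11 (add /wr/3 36): {"bcf":{"cx":11,"ka":18,"u":59,"z":34},"veh":{"b":51,"k":20,"na":38},"wr":[94,74,71,36,54,4]}
After op 12 (replace /bcf/u 78): {"bcf":{"cx":11,"ka":18,"u":78,"z":34},"veh":{"b":51,"k":20,"na":38},"wr":[94,74,71,36,54,4]}
After op 13 (remove /veh/k): {"bcf":{"cx":11,"ka":18,"u":78,"z":34},"veh":{"b":51,"na":38},"wr":[94,74,71,36,54,4]}
After op 14 (add /veh/u 36): {"bcf":{"cx":11,"ka":18,"u":78,"z":34},"veh":{"b":51,"na":38,"u":36},"wr":[94,74,71,36,54,4]}
After op 15 (replace /wr/1 49): {"bcf":{"cx":11,"ka":18,"u":78,"z":34},"veh":{"b":51,"na":38,"u":36},"wr":[94,49,71,36,54,4]}
After op 16 (replace /veh/na 1): {"bcf":{"cx":11,"ka":18,"u":78,"z":34},"veh":{"b":51,"na":1,"u":36},"wr":[94,49,71,36,54,4]}
After op 17 (add /wr/2 42): {"bcf":{"cx":11,"ka":18,"u":78,"z":34},"veh":{"b":51,"na":1,"u":36},"wr":[94,49,42,71,36,54,4]}
After op 18 (add /veh/uu 68): {"bcf":{"cx":11,"ka":18,"u":78,"z":34},"veh":{"b":51,"na":1,"u":36,"uu":68},"wr":[94,49,42,71,36,54,4]}
After op 19 (add /veh/u 74): {"bcf":{"cx":11,"ka":18,"u":78,"z":34},"veh":{"b":51,"na":1,"u":74,"uu":68},"wr":[94,49,42,71,36,54,4]}
After op 20 (add /veh/qpe 61): {"bcf":{"cx":11,"ka":18,"u":78,"z":34},"veh":{"b":51,"na":1,"qpe":61,"u":74,"uu":68},"wr":[94,49,42,71,36,54,4]}
After op 21 (add /veh/ww 74): {"bcf":{"cx":11,"ka":18,"u":78,"z":34},"veh":{"b":51,"na":1,"qpe":61,"u":74,"uu":68,"ww":74},"wr":[94,49,42,71,36,54,4]}
Value at /wr/5: 54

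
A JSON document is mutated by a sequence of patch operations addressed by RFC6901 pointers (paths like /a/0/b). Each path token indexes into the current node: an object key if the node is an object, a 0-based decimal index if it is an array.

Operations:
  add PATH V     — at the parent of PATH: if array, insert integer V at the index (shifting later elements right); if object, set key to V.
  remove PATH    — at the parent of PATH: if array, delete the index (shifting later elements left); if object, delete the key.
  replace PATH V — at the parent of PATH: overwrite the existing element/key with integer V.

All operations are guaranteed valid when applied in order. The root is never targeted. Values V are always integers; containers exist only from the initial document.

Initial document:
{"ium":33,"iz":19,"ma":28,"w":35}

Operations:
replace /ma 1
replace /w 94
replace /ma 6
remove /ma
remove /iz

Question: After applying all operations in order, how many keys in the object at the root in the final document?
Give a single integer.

Answer: 2

Derivation:
After op 1 (replace /ma 1): {"ium":33,"iz":19,"ma":1,"w":35}
After op 2 (replace /w 94): {"ium":33,"iz":19,"ma":1,"w":94}
After op 3 (replace /ma 6): {"ium":33,"iz":19,"ma":6,"w":94}
After op 4 (remove /ma): {"ium":33,"iz":19,"w":94}
After op 5 (remove /iz): {"ium":33,"w":94}
Size at the root: 2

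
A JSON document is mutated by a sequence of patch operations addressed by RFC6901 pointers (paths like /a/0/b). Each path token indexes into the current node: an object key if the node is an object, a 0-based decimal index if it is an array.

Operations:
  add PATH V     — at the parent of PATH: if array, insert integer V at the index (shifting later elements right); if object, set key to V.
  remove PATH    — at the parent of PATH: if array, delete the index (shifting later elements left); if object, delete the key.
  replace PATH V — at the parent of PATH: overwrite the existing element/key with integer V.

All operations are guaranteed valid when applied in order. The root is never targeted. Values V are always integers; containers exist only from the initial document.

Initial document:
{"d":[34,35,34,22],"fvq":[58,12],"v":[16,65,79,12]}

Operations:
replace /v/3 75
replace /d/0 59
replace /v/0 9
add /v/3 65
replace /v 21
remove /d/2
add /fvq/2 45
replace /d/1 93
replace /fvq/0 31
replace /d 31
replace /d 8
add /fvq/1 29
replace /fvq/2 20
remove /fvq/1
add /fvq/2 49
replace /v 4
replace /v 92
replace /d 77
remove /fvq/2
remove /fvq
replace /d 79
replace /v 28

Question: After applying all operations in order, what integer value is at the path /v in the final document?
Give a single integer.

After op 1 (replace /v/3 75): {"d":[34,35,34,22],"fvq":[58,12],"v":[16,65,79,75]}
After op 2 (replace /d/0 59): {"d":[59,35,34,22],"fvq":[58,12],"v":[16,65,79,75]}
After op 3 (replace /v/0 9): {"d":[59,35,34,22],"fvq":[58,12],"v":[9,65,79,75]}
After op 4 (add /v/3 65): {"d":[59,35,34,22],"fvq":[58,12],"v":[9,65,79,65,75]}
After op 5 (replace /v 21): {"d":[59,35,34,22],"fvq":[58,12],"v":21}
After op 6 (remove /d/2): {"d":[59,35,22],"fvq":[58,12],"v":21}
After op 7 (add /fvq/2 45): {"d":[59,35,22],"fvq":[58,12,45],"v":21}
After op 8 (replace /d/1 93): {"d":[59,93,22],"fvq":[58,12,45],"v":21}
After op 9 (replace /fvq/0 31): {"d":[59,93,22],"fvq":[31,12,45],"v":21}
After op 10 (replace /d 31): {"d":31,"fvq":[31,12,45],"v":21}
After op 11 (replace /d 8): {"d":8,"fvq":[31,12,45],"v":21}
After op 12 (add /fvq/1 29): {"d":8,"fvq":[31,29,12,45],"v":21}
After op 13 (replace /fvq/2 20): {"d":8,"fvq":[31,29,20,45],"v":21}
After op 14 (remove /fvq/1): {"d":8,"fvq":[31,20,45],"v":21}
After op 15 (add /fvq/2 49): {"d":8,"fvq":[31,20,49,45],"v":21}
After op 16 (replace /v 4): {"d":8,"fvq":[31,20,49,45],"v":4}
After op 17 (replace /v 92): {"d":8,"fvq":[31,20,49,45],"v":92}
After op 18 (replace /d 77): {"d":77,"fvq":[31,20,49,45],"v":92}
After op 19 (remove /fvq/2): {"d":77,"fvq":[31,20,45],"v":92}
After op 20 (remove /fvq): {"d":77,"v":92}
After op 21 (replace /d 79): {"d":79,"v":92}
After op 22 (replace /v 28): {"d":79,"v":28}
Value at /v: 28

Answer: 28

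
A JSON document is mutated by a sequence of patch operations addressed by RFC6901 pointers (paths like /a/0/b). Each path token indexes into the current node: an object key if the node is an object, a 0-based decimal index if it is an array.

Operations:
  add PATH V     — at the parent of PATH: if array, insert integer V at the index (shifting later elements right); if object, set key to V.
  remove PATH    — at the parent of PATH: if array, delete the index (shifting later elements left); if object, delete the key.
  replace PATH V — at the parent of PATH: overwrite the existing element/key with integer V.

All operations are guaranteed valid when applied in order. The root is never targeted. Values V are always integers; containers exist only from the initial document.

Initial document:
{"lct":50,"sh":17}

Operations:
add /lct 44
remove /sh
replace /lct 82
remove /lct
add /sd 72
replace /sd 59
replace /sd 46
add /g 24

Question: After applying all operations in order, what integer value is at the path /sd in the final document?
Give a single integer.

After op 1 (add /lct 44): {"lct":44,"sh":17}
After op 2 (remove /sh): {"lct":44}
After op 3 (replace /lct 82): {"lct":82}
After op 4 (remove /lct): {}
After op 5 (add /sd 72): {"sd":72}
After op 6 (replace /sd 59): {"sd":59}
After op 7 (replace /sd 46): {"sd":46}
After op 8 (add /g 24): {"g":24,"sd":46}
Value at /sd: 46

Answer: 46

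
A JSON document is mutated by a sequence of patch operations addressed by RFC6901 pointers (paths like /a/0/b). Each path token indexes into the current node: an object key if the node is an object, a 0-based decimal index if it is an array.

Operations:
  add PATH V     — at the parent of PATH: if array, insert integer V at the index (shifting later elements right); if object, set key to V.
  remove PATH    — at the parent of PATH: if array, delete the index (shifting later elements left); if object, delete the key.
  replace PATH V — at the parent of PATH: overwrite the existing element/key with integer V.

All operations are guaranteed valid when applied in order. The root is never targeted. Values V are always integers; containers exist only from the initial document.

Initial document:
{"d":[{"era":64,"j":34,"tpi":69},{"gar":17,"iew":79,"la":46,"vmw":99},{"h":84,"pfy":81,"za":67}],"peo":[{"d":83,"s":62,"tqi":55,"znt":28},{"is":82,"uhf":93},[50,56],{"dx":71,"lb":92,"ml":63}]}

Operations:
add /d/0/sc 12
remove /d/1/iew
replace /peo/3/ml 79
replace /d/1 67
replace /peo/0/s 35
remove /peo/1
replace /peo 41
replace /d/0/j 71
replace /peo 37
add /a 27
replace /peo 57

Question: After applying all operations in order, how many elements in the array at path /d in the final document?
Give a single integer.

After op 1 (add /d/0/sc 12): {"d":[{"era":64,"j":34,"sc":12,"tpi":69},{"gar":17,"iew":79,"la":46,"vmw":99},{"h":84,"pfy":81,"za":67}],"peo":[{"d":83,"s":62,"tqi":55,"znt":28},{"is":82,"uhf":93},[50,56],{"dx":71,"lb":92,"ml":63}]}
After op 2 (remove /d/1/iew): {"d":[{"era":64,"j":34,"sc":12,"tpi":69},{"gar":17,"la":46,"vmw":99},{"h":84,"pfy":81,"za":67}],"peo":[{"d":83,"s":62,"tqi":55,"znt":28},{"is":82,"uhf":93},[50,56],{"dx":71,"lb":92,"ml":63}]}
After op 3 (replace /peo/3/ml 79): {"d":[{"era":64,"j":34,"sc":12,"tpi":69},{"gar":17,"la":46,"vmw":99},{"h":84,"pfy":81,"za":67}],"peo":[{"d":83,"s":62,"tqi":55,"znt":28},{"is":82,"uhf":93},[50,56],{"dx":71,"lb":92,"ml":79}]}
After op 4 (replace /d/1 67): {"d":[{"era":64,"j":34,"sc":12,"tpi":69},67,{"h":84,"pfy":81,"za":67}],"peo":[{"d":83,"s":62,"tqi":55,"znt":28},{"is":82,"uhf":93},[50,56],{"dx":71,"lb":92,"ml":79}]}
After op 5 (replace /peo/0/s 35): {"d":[{"era":64,"j":34,"sc":12,"tpi":69},67,{"h":84,"pfy":81,"za":67}],"peo":[{"d":83,"s":35,"tqi":55,"znt":28},{"is":82,"uhf":93},[50,56],{"dx":71,"lb":92,"ml":79}]}
After op 6 (remove /peo/1): {"d":[{"era":64,"j":34,"sc":12,"tpi":69},67,{"h":84,"pfy":81,"za":67}],"peo":[{"d":83,"s":35,"tqi":55,"znt":28},[50,56],{"dx":71,"lb":92,"ml":79}]}
After op 7 (replace /peo 41): {"d":[{"era":64,"j":34,"sc":12,"tpi":69},67,{"h":84,"pfy":81,"za":67}],"peo":41}
After op 8 (replace /d/0/j 71): {"d":[{"era":64,"j":71,"sc":12,"tpi":69},67,{"h":84,"pfy":81,"za":67}],"peo":41}
After op 9 (replace /peo 37): {"d":[{"era":64,"j":71,"sc":12,"tpi":69},67,{"h":84,"pfy":81,"za":67}],"peo":37}
After op 10 (add /a 27): {"a":27,"d":[{"era":64,"j":71,"sc":12,"tpi":69},67,{"h":84,"pfy":81,"za":67}],"peo":37}
After op 11 (replace /peo 57): {"a":27,"d":[{"era":64,"j":71,"sc":12,"tpi":69},67,{"h":84,"pfy":81,"za":67}],"peo":57}
Size at path /d: 3

Answer: 3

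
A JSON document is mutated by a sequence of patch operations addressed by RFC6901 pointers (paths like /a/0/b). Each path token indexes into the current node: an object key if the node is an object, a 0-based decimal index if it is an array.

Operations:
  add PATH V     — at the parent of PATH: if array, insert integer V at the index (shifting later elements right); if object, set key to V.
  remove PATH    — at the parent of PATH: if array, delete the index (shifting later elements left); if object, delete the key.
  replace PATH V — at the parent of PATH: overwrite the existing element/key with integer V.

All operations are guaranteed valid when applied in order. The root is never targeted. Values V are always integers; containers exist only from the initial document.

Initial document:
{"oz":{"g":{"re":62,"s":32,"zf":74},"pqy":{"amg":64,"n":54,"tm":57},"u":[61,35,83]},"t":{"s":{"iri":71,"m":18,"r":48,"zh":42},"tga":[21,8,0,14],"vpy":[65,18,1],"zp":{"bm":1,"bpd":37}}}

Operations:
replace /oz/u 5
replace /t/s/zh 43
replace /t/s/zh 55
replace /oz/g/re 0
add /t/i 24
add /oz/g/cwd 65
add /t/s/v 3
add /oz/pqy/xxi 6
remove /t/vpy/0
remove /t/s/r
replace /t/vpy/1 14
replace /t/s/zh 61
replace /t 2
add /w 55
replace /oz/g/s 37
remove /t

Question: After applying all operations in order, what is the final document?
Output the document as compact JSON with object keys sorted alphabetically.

Answer: {"oz":{"g":{"cwd":65,"re":0,"s":37,"zf":74},"pqy":{"amg":64,"n":54,"tm":57,"xxi":6},"u":5},"w":55}

Derivation:
After op 1 (replace /oz/u 5): {"oz":{"g":{"re":62,"s":32,"zf":74},"pqy":{"amg":64,"n":54,"tm":57},"u":5},"t":{"s":{"iri":71,"m":18,"r":48,"zh":42},"tga":[21,8,0,14],"vpy":[65,18,1],"zp":{"bm":1,"bpd":37}}}
After op 2 (replace /t/s/zh 43): {"oz":{"g":{"re":62,"s":32,"zf":74},"pqy":{"amg":64,"n":54,"tm":57},"u":5},"t":{"s":{"iri":71,"m":18,"r":48,"zh":43},"tga":[21,8,0,14],"vpy":[65,18,1],"zp":{"bm":1,"bpd":37}}}
After op 3 (replace /t/s/zh 55): {"oz":{"g":{"re":62,"s":32,"zf":74},"pqy":{"amg":64,"n":54,"tm":57},"u":5},"t":{"s":{"iri":71,"m":18,"r":48,"zh":55},"tga":[21,8,0,14],"vpy":[65,18,1],"zp":{"bm":1,"bpd":37}}}
After op 4 (replace /oz/g/re 0): {"oz":{"g":{"re":0,"s":32,"zf":74},"pqy":{"amg":64,"n":54,"tm":57},"u":5},"t":{"s":{"iri":71,"m":18,"r":48,"zh":55},"tga":[21,8,0,14],"vpy":[65,18,1],"zp":{"bm":1,"bpd":37}}}
After op 5 (add /t/i 24): {"oz":{"g":{"re":0,"s":32,"zf":74},"pqy":{"amg":64,"n":54,"tm":57},"u":5},"t":{"i":24,"s":{"iri":71,"m":18,"r":48,"zh":55},"tga":[21,8,0,14],"vpy":[65,18,1],"zp":{"bm":1,"bpd":37}}}
After op 6 (add /oz/g/cwd 65): {"oz":{"g":{"cwd":65,"re":0,"s":32,"zf":74},"pqy":{"amg":64,"n":54,"tm":57},"u":5},"t":{"i":24,"s":{"iri":71,"m":18,"r":48,"zh":55},"tga":[21,8,0,14],"vpy":[65,18,1],"zp":{"bm":1,"bpd":37}}}
After op 7 (add /t/s/v 3): {"oz":{"g":{"cwd":65,"re":0,"s":32,"zf":74},"pqy":{"amg":64,"n":54,"tm":57},"u":5},"t":{"i":24,"s":{"iri":71,"m":18,"r":48,"v":3,"zh":55},"tga":[21,8,0,14],"vpy":[65,18,1],"zp":{"bm":1,"bpd":37}}}
After op 8 (add /oz/pqy/xxi 6): {"oz":{"g":{"cwd":65,"re":0,"s":32,"zf":74},"pqy":{"amg":64,"n":54,"tm":57,"xxi":6},"u":5},"t":{"i":24,"s":{"iri":71,"m":18,"r":48,"v":3,"zh":55},"tga":[21,8,0,14],"vpy":[65,18,1],"zp":{"bm":1,"bpd":37}}}
After op 9 (remove /t/vpy/0): {"oz":{"g":{"cwd":65,"re":0,"s":32,"zf":74},"pqy":{"amg":64,"n":54,"tm":57,"xxi":6},"u":5},"t":{"i":24,"s":{"iri":71,"m":18,"r":48,"v":3,"zh":55},"tga":[21,8,0,14],"vpy":[18,1],"zp":{"bm":1,"bpd":37}}}
After op 10 (remove /t/s/r): {"oz":{"g":{"cwd":65,"re":0,"s":32,"zf":74},"pqy":{"amg":64,"n":54,"tm":57,"xxi":6},"u":5},"t":{"i":24,"s":{"iri":71,"m":18,"v":3,"zh":55},"tga":[21,8,0,14],"vpy":[18,1],"zp":{"bm":1,"bpd":37}}}
After op 11 (replace /t/vpy/1 14): {"oz":{"g":{"cwd":65,"re":0,"s":32,"zf":74},"pqy":{"amg":64,"n":54,"tm":57,"xxi":6},"u":5},"t":{"i":24,"s":{"iri":71,"m":18,"v":3,"zh":55},"tga":[21,8,0,14],"vpy":[18,14],"zp":{"bm":1,"bpd":37}}}
After op 12 (replace /t/s/zh 61): {"oz":{"g":{"cwd":65,"re":0,"s":32,"zf":74},"pqy":{"amg":64,"n":54,"tm":57,"xxi":6},"u":5},"t":{"i":24,"s":{"iri":71,"m":18,"v":3,"zh":61},"tga":[21,8,0,14],"vpy":[18,14],"zp":{"bm":1,"bpd":37}}}
After op 13 (replace /t 2): {"oz":{"g":{"cwd":65,"re":0,"s":32,"zf":74},"pqy":{"amg":64,"n":54,"tm":57,"xxi":6},"u":5},"t":2}
After op 14 (add /w 55): {"oz":{"g":{"cwd":65,"re":0,"s":32,"zf":74},"pqy":{"amg":64,"n":54,"tm":57,"xxi":6},"u":5},"t":2,"w":55}
After op 15 (replace /oz/g/s 37): {"oz":{"g":{"cwd":65,"re":0,"s":37,"zf":74},"pqy":{"amg":64,"n":54,"tm":57,"xxi":6},"u":5},"t":2,"w":55}
After op 16 (remove /t): {"oz":{"g":{"cwd":65,"re":0,"s":37,"zf":74},"pqy":{"amg":64,"n":54,"tm":57,"xxi":6},"u":5},"w":55}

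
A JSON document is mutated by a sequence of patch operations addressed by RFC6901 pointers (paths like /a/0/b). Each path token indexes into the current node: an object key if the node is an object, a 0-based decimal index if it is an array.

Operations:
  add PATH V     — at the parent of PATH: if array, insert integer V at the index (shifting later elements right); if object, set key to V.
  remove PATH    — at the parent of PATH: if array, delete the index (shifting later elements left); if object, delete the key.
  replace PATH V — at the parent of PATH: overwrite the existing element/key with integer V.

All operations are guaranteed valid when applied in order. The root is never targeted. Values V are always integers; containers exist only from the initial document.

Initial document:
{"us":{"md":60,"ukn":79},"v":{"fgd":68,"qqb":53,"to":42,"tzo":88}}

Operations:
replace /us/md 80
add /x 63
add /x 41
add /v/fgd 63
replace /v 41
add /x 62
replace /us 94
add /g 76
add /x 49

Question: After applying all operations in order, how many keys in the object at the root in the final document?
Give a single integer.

After op 1 (replace /us/md 80): {"us":{"md":80,"ukn":79},"v":{"fgd":68,"qqb":53,"to":42,"tzo":88}}
After op 2 (add /x 63): {"us":{"md":80,"ukn":79},"v":{"fgd":68,"qqb":53,"to":42,"tzo":88},"x":63}
After op 3 (add /x 41): {"us":{"md":80,"ukn":79},"v":{"fgd":68,"qqb":53,"to":42,"tzo":88},"x":41}
After op 4 (add /v/fgd 63): {"us":{"md":80,"ukn":79},"v":{"fgd":63,"qqb":53,"to":42,"tzo":88},"x":41}
After op 5 (replace /v 41): {"us":{"md":80,"ukn":79},"v":41,"x":41}
After op 6 (add /x 62): {"us":{"md":80,"ukn":79},"v":41,"x":62}
After op 7 (replace /us 94): {"us":94,"v":41,"x":62}
After op 8 (add /g 76): {"g":76,"us":94,"v":41,"x":62}
After op 9 (add /x 49): {"g":76,"us":94,"v":41,"x":49}
Size at the root: 4

Answer: 4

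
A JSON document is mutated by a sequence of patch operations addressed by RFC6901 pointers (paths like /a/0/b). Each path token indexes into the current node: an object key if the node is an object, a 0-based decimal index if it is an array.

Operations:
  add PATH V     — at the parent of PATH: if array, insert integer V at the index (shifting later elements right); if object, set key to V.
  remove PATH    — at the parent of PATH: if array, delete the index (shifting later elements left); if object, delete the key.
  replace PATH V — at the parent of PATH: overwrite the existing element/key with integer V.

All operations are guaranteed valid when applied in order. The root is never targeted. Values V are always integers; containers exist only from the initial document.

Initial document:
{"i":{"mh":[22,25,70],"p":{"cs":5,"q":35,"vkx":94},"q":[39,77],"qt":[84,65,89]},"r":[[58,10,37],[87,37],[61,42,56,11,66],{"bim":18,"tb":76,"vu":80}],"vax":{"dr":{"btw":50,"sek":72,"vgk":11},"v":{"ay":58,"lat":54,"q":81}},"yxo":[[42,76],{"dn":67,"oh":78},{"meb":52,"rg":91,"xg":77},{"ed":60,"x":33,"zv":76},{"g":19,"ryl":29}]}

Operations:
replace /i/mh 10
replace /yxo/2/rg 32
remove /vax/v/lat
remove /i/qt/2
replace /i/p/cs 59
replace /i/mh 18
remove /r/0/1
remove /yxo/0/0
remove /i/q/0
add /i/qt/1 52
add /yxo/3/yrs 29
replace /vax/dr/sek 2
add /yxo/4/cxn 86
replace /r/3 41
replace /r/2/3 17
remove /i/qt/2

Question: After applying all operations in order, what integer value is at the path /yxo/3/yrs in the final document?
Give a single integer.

Answer: 29

Derivation:
After op 1 (replace /i/mh 10): {"i":{"mh":10,"p":{"cs":5,"q":35,"vkx":94},"q":[39,77],"qt":[84,65,89]},"r":[[58,10,37],[87,37],[61,42,56,11,66],{"bim":18,"tb":76,"vu":80}],"vax":{"dr":{"btw":50,"sek":72,"vgk":11},"v":{"ay":58,"lat":54,"q":81}},"yxo":[[42,76],{"dn":67,"oh":78},{"meb":52,"rg":91,"xg":77},{"ed":60,"x":33,"zv":76},{"g":19,"ryl":29}]}
After op 2 (replace /yxo/2/rg 32): {"i":{"mh":10,"p":{"cs":5,"q":35,"vkx":94},"q":[39,77],"qt":[84,65,89]},"r":[[58,10,37],[87,37],[61,42,56,11,66],{"bim":18,"tb":76,"vu":80}],"vax":{"dr":{"btw":50,"sek":72,"vgk":11},"v":{"ay":58,"lat":54,"q":81}},"yxo":[[42,76],{"dn":67,"oh":78},{"meb":52,"rg":32,"xg":77},{"ed":60,"x":33,"zv":76},{"g":19,"ryl":29}]}
After op 3 (remove /vax/v/lat): {"i":{"mh":10,"p":{"cs":5,"q":35,"vkx":94},"q":[39,77],"qt":[84,65,89]},"r":[[58,10,37],[87,37],[61,42,56,11,66],{"bim":18,"tb":76,"vu":80}],"vax":{"dr":{"btw":50,"sek":72,"vgk":11},"v":{"ay":58,"q":81}},"yxo":[[42,76],{"dn":67,"oh":78},{"meb":52,"rg":32,"xg":77},{"ed":60,"x":33,"zv":76},{"g":19,"ryl":29}]}
After op 4 (remove /i/qt/2): {"i":{"mh":10,"p":{"cs":5,"q":35,"vkx":94},"q":[39,77],"qt":[84,65]},"r":[[58,10,37],[87,37],[61,42,56,11,66],{"bim":18,"tb":76,"vu":80}],"vax":{"dr":{"btw":50,"sek":72,"vgk":11},"v":{"ay":58,"q":81}},"yxo":[[42,76],{"dn":67,"oh":78},{"meb":52,"rg":32,"xg":77},{"ed":60,"x":33,"zv":76},{"g":19,"ryl":29}]}
After op 5 (replace /i/p/cs 59): {"i":{"mh":10,"p":{"cs":59,"q":35,"vkx":94},"q":[39,77],"qt":[84,65]},"r":[[58,10,37],[87,37],[61,42,56,11,66],{"bim":18,"tb":76,"vu":80}],"vax":{"dr":{"btw":50,"sek":72,"vgk":11},"v":{"ay":58,"q":81}},"yxo":[[42,76],{"dn":67,"oh":78},{"meb":52,"rg":32,"xg":77},{"ed":60,"x":33,"zv":76},{"g":19,"ryl":29}]}
After op 6 (replace /i/mh 18): {"i":{"mh":18,"p":{"cs":59,"q":35,"vkx":94},"q":[39,77],"qt":[84,65]},"r":[[58,10,37],[87,37],[61,42,56,11,66],{"bim":18,"tb":76,"vu":80}],"vax":{"dr":{"btw":50,"sek":72,"vgk":11},"v":{"ay":58,"q":81}},"yxo":[[42,76],{"dn":67,"oh":78},{"meb":52,"rg":32,"xg":77},{"ed":60,"x":33,"zv":76},{"g":19,"ryl":29}]}
After op 7 (remove /r/0/1): {"i":{"mh":18,"p":{"cs":59,"q":35,"vkx":94},"q":[39,77],"qt":[84,65]},"r":[[58,37],[87,37],[61,42,56,11,66],{"bim":18,"tb":76,"vu":80}],"vax":{"dr":{"btw":50,"sek":72,"vgk":11},"v":{"ay":58,"q":81}},"yxo":[[42,76],{"dn":67,"oh":78},{"meb":52,"rg":32,"xg":77},{"ed":60,"x":33,"zv":76},{"g":19,"ryl":29}]}
After op 8 (remove /yxo/0/0): {"i":{"mh":18,"p":{"cs":59,"q":35,"vkx":94},"q":[39,77],"qt":[84,65]},"r":[[58,37],[87,37],[61,42,56,11,66],{"bim":18,"tb":76,"vu":80}],"vax":{"dr":{"btw":50,"sek":72,"vgk":11},"v":{"ay":58,"q":81}},"yxo":[[76],{"dn":67,"oh":78},{"meb":52,"rg":32,"xg":77},{"ed":60,"x":33,"zv":76},{"g":19,"ryl":29}]}
After op 9 (remove /i/q/0): {"i":{"mh":18,"p":{"cs":59,"q":35,"vkx":94},"q":[77],"qt":[84,65]},"r":[[58,37],[87,37],[61,42,56,11,66],{"bim":18,"tb":76,"vu":80}],"vax":{"dr":{"btw":50,"sek":72,"vgk":11},"v":{"ay":58,"q":81}},"yxo":[[76],{"dn":67,"oh":78},{"meb":52,"rg":32,"xg":77},{"ed":60,"x":33,"zv":76},{"g":19,"ryl":29}]}
After op 10 (add /i/qt/1 52): {"i":{"mh":18,"p":{"cs":59,"q":35,"vkx":94},"q":[77],"qt":[84,52,65]},"r":[[58,37],[87,37],[61,42,56,11,66],{"bim":18,"tb":76,"vu":80}],"vax":{"dr":{"btw":50,"sek":72,"vgk":11},"v":{"ay":58,"q":81}},"yxo":[[76],{"dn":67,"oh":78},{"meb":52,"rg":32,"xg":77},{"ed":60,"x":33,"zv":76},{"g":19,"ryl":29}]}
After op 11 (add /yxo/3/yrs 29): {"i":{"mh":18,"p":{"cs":59,"q":35,"vkx":94},"q":[77],"qt":[84,52,65]},"r":[[58,37],[87,37],[61,42,56,11,66],{"bim":18,"tb":76,"vu":80}],"vax":{"dr":{"btw":50,"sek":72,"vgk":11},"v":{"ay":58,"q":81}},"yxo":[[76],{"dn":67,"oh":78},{"meb":52,"rg":32,"xg":77},{"ed":60,"x":33,"yrs":29,"zv":76},{"g":19,"ryl":29}]}
After op 12 (replace /vax/dr/sek 2): {"i":{"mh":18,"p":{"cs":59,"q":35,"vkx":94},"q":[77],"qt":[84,52,65]},"r":[[58,37],[87,37],[61,42,56,11,66],{"bim":18,"tb":76,"vu":80}],"vax":{"dr":{"btw":50,"sek":2,"vgk":11},"v":{"ay":58,"q":81}},"yxo":[[76],{"dn":67,"oh":78},{"meb":52,"rg":32,"xg":77},{"ed":60,"x":33,"yrs":29,"zv":76},{"g":19,"ryl":29}]}
After op 13 (add /yxo/4/cxn 86): {"i":{"mh":18,"p":{"cs":59,"q":35,"vkx":94},"q":[77],"qt":[84,52,65]},"r":[[58,37],[87,37],[61,42,56,11,66],{"bim":18,"tb":76,"vu":80}],"vax":{"dr":{"btw":50,"sek":2,"vgk":11},"v":{"ay":58,"q":81}},"yxo":[[76],{"dn":67,"oh":78},{"meb":52,"rg":32,"xg":77},{"ed":60,"x":33,"yrs":29,"zv":76},{"cxn":86,"g":19,"ryl":29}]}
After op 14 (replace /r/3 41): {"i":{"mh":18,"p":{"cs":59,"q":35,"vkx":94},"q":[77],"qt":[84,52,65]},"r":[[58,37],[87,37],[61,42,56,11,66],41],"vax":{"dr":{"btw":50,"sek":2,"vgk":11},"v":{"ay":58,"q":81}},"yxo":[[76],{"dn":67,"oh":78},{"meb":52,"rg":32,"xg":77},{"ed":60,"x":33,"yrs":29,"zv":76},{"cxn":86,"g":19,"ryl":29}]}
After op 15 (replace /r/2/3 17): {"i":{"mh":18,"p":{"cs":59,"q":35,"vkx":94},"q":[77],"qt":[84,52,65]},"r":[[58,37],[87,37],[61,42,56,17,66],41],"vax":{"dr":{"btw":50,"sek":2,"vgk":11},"v":{"ay":58,"q":81}},"yxo":[[76],{"dn":67,"oh":78},{"meb":52,"rg":32,"xg":77},{"ed":60,"x":33,"yrs":29,"zv":76},{"cxn":86,"g":19,"ryl":29}]}
After op 16 (remove /i/qt/2): {"i":{"mh":18,"p":{"cs":59,"q":35,"vkx":94},"q":[77],"qt":[84,52]},"r":[[58,37],[87,37],[61,42,56,17,66],41],"vax":{"dr":{"btw":50,"sek":2,"vgk":11},"v":{"ay":58,"q":81}},"yxo":[[76],{"dn":67,"oh":78},{"meb":52,"rg":32,"xg":77},{"ed":60,"x":33,"yrs":29,"zv":76},{"cxn":86,"g":19,"ryl":29}]}
Value at /yxo/3/yrs: 29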